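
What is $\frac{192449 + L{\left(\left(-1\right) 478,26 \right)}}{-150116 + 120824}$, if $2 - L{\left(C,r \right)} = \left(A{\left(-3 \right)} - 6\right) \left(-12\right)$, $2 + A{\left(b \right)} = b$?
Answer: $- \frac{192319}{29292} \approx -6.5656$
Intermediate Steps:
$A{\left(b \right)} = -2 + b$
$L{\left(C,r \right)} = -130$ ($L{\left(C,r \right)} = 2 - \left(\left(-2 - 3\right) - 6\right) \left(-12\right) = 2 - \left(-5 - 6\right) \left(-12\right) = 2 - \left(-11\right) \left(-12\right) = 2 - 132 = -130$)
$\frac{192449 + L{\left(\left(-1\right) 478,26 \right)}}{-150116 + 120824} = \frac{192449 - 130}{-150116 + 120824} = \frac{192319}{-29292} = 192319 \left(- \frac{1}{29292}\right) = - \frac{192319}{29292}$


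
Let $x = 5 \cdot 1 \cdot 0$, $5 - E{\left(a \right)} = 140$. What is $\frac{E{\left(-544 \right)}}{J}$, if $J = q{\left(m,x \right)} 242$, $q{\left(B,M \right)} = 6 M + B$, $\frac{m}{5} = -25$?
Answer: $\frac{27}{6050} \approx 0.0044628$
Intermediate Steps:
$m = -125$ ($m = 5 \left(-25\right) = -125$)
$E{\left(a \right)} = -135$ ($E{\left(a \right)} = 5 - 140 = -135$)
$x = 0$ ($x = 5 \cdot 0 = 0$)
$q{\left(B,M \right)} = B + 6 M$
$J = -30250$ ($J = \left(-125 + 6 \cdot 0\right) 242 = \left(-125 + 0\right) 242 = \left(-125\right) 242 = -30250$)
$\frac{E{\left(-544 \right)}}{J} = - \frac{135}{-30250} = \left(-135\right) \left(- \frac{1}{30250}\right) = \frac{27}{6050}$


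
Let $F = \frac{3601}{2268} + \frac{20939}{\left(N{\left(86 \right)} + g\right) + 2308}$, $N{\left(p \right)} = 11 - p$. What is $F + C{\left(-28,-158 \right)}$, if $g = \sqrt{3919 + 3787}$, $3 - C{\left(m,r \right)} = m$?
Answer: $\frac{474006483863}{11291426244} - \frac{20939 \sqrt{7706}}{4978583} \approx 41.61$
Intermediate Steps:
$C{\left(m,r \right)} = 3 - m$
$g = \sqrt{7706} \approx 87.784$
$F = \frac{3601}{2268} + \frac{20939}{2233 + \sqrt{7706}}$ ($F = \frac{3601}{2268} + \frac{20939}{\left(\left(11 - 86\right) + \sqrt{7706}\right) + 2308} = 3601 \cdot \frac{1}{2268} + \frac{20939}{\left(\left(11 - 86\right) + \sqrt{7706}\right) + 2308} = \frac{3601}{2268} + \frac{20939}{\left(-75 + \sqrt{7706}\right) + 2308} = \frac{3601}{2268} + \frac{20939}{2233 + \sqrt{7706}} \approx 10.61$)
$F + C{\left(-28,-158 \right)} = \left(\frac{123972270299}{11291426244} - \frac{20939 \sqrt{7706}}{4978583}\right) + \left(3 - -28\right) = \left(\frac{123972270299}{11291426244} - \frac{20939 \sqrt{7706}}{4978583}\right) + \left(3 + 28\right) = \left(\frac{123972270299}{11291426244} - \frac{20939 \sqrt{7706}}{4978583}\right) + 31 = \frac{474006483863}{11291426244} - \frac{20939 \sqrt{7706}}{4978583}$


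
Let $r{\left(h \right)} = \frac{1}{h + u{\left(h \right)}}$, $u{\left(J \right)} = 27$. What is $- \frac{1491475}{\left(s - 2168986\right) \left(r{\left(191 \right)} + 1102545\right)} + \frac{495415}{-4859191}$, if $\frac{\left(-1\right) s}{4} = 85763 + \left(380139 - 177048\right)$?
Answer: $- \frac{197926423574051291540}{1941334304919369460101} \approx -0.10195$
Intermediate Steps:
$s = -1155416$ ($s = - 4 \left(85763 + \left(380139 - 177048\right)\right) = - 4 \left(85763 + 203091\right) = \left(-4\right) 288854 = -1155416$)
$r{\left(h \right)} = \frac{1}{27 + h}$ ($r{\left(h \right)} = \frac{1}{h + 27} = \frac{1}{27 + h}$)
$- \frac{1491475}{\left(s - 2168986\right) \left(r{\left(191 \right)} + 1102545\right)} + \frac{495415}{-4859191} = - \frac{1491475}{\left(-1155416 - 2168986\right) \left(\frac{1}{27 + 191} + 1102545\right)} + \frac{495415}{-4859191} = - \frac{1491475}{\left(-3324402\right) \left(\frac{1}{218} + 1102545\right)} + 495415 \left(- \frac{1}{4859191}\right) = - \frac{1491475}{\left(-3324402\right) \left(\frac{1}{218} + 1102545\right)} - \frac{495415}{4859191} = - \frac{1491475}{\left(-3324402\right) \frac{240354811}{218}} - \frac{495415}{4859191} = - \frac{1491475}{- \frac{399518007199011}{109}} - \frac{495415}{4859191} = \left(-1491475\right) \left(- \frac{109}{399518007199011}\right) - \frac{495415}{4859191} = \frac{162570775}{399518007199011} - \frac{495415}{4859191} = - \frac{197926423574051291540}{1941334304919369460101}$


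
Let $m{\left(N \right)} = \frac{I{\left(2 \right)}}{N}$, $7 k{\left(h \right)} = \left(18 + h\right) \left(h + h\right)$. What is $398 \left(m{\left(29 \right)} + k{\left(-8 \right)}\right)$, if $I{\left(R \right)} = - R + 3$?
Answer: $- \frac{1843934}{203} \approx -9083.4$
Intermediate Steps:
$I{\left(R \right)} = 3 - R$
$k{\left(h \right)} = \frac{2 h \left(18 + h\right)}{7}$ ($k{\left(h \right)} = \frac{\left(18 + h\right) \left(h + h\right)}{7} = \frac{\left(18 + h\right) 2 h}{7} = \frac{2 h \left(18 + h\right)}{7}$)
$m{\left(N \right)} = \frac{1}{N}$ ($m{\left(N \right)} = \frac{3 - 2}{N} = 1 \frac{1}{N} = \frac{1}{N}$)
$398 \left(m{\left(29 \right)} + k{\left(-8 \right)}\right) = 398 \left(\frac{1}{29} + \frac{2}{7} \left(-8\right) \left(18 - 8\right)\right) = 398 \left(\frac{1}{29} + \frac{2}{7} \left(-8\right) 10\right) = 398 \left(\frac{1}{29} - \frac{160}{7}\right) = 398 \left(- \frac{4633}{203}\right) = - \frac{1843934}{203}$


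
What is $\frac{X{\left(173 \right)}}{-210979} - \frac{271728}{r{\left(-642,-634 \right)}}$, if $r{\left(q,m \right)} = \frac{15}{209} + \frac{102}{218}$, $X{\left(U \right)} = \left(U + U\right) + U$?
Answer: $- \frac{72556095348981}{144098657} \approx -5.0352 \cdot 10^{5}$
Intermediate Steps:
$X{\left(U \right)} = 3 U$ ($X{\left(U \right)} = 2 U + U = 3 U$)
$r{\left(q,m \right)} = \frac{12294}{22781}$ ($r{\left(q,m \right)} = 15 \cdot \frac{1}{209} + 102 \cdot \frac{1}{218} = \frac{15}{209} + \frac{51}{109} = \frac{12294}{22781}$)
$\frac{X{\left(173 \right)}}{-210979} - \frac{271728}{r{\left(-642,-634 \right)}} = \frac{3 \cdot 173}{-210979} - \frac{271728}{\frac{12294}{22781}} = 519 \left(- \frac{1}{210979}\right) - \frac{343901976}{683} = - \frac{519}{210979} - \frac{343901976}{683} = - \frac{72556095348981}{144098657}$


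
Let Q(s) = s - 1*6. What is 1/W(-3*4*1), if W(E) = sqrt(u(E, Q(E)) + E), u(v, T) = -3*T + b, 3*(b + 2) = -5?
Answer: sqrt(345)/115 ≈ 0.16151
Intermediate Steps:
b = -11/3 (b = -2 + (1/3)*(-5) = -2 - 5/3 = -11/3 ≈ -3.6667)
Q(s) = -6 + s (Q(s) = s - 6 = -6 + s)
u(v, T) = -11/3 - 3*T (u(v, T) = -3*T - 11/3 = -11/3 - 3*T)
W(E) = sqrt(43/3 - 2*E) (W(E) = sqrt((-11/3 - 3*(-6 + E)) + E) = sqrt((-11/3 + (18 - 3*E)) + E) = sqrt((43/3 - 3*E) + E) = sqrt(43/3 - 2*E))
1/W(-3*4*1) = 1/(sqrt(129 - 18*(-3*4))/3) = 1/(sqrt(129 - (-216))/3) = 1/(sqrt(129 - 18*(-12))/3) = 1/(sqrt(129 + 216)/3) = 1/(sqrt(345)/3) = sqrt(345)/115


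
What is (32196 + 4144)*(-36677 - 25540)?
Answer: -2260965780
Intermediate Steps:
(32196 + 4144)*(-36677 - 25540) = 36340*(-62217) = -2260965780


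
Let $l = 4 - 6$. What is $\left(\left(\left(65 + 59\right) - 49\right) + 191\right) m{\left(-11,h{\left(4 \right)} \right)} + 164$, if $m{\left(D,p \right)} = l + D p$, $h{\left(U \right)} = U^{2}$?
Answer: $-47184$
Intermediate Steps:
$l = -2$ ($l = 4 - 6 = -2$)
$m{\left(D,p \right)} = -2 + D p$
$\left(\left(\left(65 + 59\right) - 49\right) + 191\right) m{\left(-11,h{\left(4 \right)} \right)} + 164 = \left(\left(\left(65 + 59\right) - 49\right) + 191\right) \left(-2 - 11 \cdot 4^{2}\right) + 164 = \left(\left(124 - 49\right) + 191\right) \left(-2 - 176\right) + 164 = \left(75 + 191\right) \left(-2 - 176\right) + 164 = 266 \left(-178\right) + 164 = -47348 + 164 = -47184$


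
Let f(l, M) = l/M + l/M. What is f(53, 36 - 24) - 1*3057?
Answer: -18289/6 ≈ -3048.2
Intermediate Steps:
f(l, M) = 2*l/M
f(53, 36 - 24) - 1*3057 = 2*53/(36 - 24) - 1*3057 = 2*53/12 - 3057 = 2*53*(1/12) - 3057 = 53/6 - 3057 = -18289/6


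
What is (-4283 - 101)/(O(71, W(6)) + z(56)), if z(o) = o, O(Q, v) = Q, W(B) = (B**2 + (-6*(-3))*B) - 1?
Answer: -4384/127 ≈ -34.520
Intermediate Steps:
W(B) = -1 + B**2 + 18*B (W(B) = (B**2 + 18*B) - 1 = -1 + B**2 + 18*B)
(-4283 - 101)/(O(71, W(6)) + z(56)) = (-4283 - 101)/(71 + 56) = -4384/127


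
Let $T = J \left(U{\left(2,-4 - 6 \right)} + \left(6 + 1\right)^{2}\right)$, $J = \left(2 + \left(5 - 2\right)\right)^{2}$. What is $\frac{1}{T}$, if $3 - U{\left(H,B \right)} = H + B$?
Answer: $\frac{1}{1500} \approx 0.00066667$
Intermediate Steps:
$U{\left(H,B \right)} = 3 - B - H$ ($U{\left(H,B \right)} = 3 - \left(H + B\right) = 3 - \left(B + H\right) = 3 - B - H$)
$J = 25$ ($J = \left(2 + 3\right)^{2} = 5^{2} = 25$)
$T = 1500$ ($T = 25 \left(\left(3 - \left(-4 - 6\right) - 2\right) + \left(6 + 1\right)^{2}\right) = 25 \left(\left(3 - \left(-4 - 6\right) - 2\right) + 7^{2}\right) = 25 \left(\left(3 - -10 - 2\right) + 49\right) = 25 \left(\left(3 + 10 - 2\right) + 49\right) = 25 \left(11 + 49\right) = 25 \cdot 60 = 1500$)
$\frac{1}{T} = \frac{1}{1500}$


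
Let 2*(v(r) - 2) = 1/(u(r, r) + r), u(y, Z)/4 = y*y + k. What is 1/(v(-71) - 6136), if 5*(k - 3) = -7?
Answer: -200994/1232897191 ≈ -0.00016303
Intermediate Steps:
k = 8/5 (k = 3 + (1/5)*(-7) = 3 - 7/5 = 8/5 ≈ 1.6000)
u(y, Z) = 32/5 + 4*y**2 (u(y, Z) = 4*(y*y + 8/5) = 4*(y**2 + 8/5) = 4*(8/5 + y**2) = 32/5 + 4*y**2)
v(r) = 2 + 1/(2*(32/5 + r + 4*r**2)) (v(r) = 2 + 1/(2*((32/5 + 4*r**2) + r)) = 2 + 1/(2*(32/5 + r + 4*r**2)))
1/(v(-71) - 6136) = 1/((133 + 20*(-71) + 80*(-71)**2)/(2*(32 + 5*(-71) + 20*(-71)**2)) - 6136) = 1/((133 - 1420 + 80*5041)/(2*(32 - 355 + 20*5041)) - 6136) = 1/((133 - 1420 + 403280)/(2*(32 - 355 + 100820)) - 6136) = 1/((1/2)*401993/100497 - 6136) = 1/((1/2)*(1/100497)*401993 - 6136) = 1/(401993/200994 - 6136) = 1/(-1232897191/200994) = -200994/1232897191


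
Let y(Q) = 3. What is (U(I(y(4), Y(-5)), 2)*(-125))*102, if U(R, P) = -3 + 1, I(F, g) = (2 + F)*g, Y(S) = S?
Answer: 25500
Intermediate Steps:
I(F, g) = g*(2 + F)
U(R, P) = -2
(U(I(y(4), Y(-5)), 2)*(-125))*102 = -2*(-125)*102 = 250*102 = 25500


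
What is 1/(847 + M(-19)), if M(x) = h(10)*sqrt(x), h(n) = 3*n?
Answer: 847/734509 - 30*I*sqrt(19)/734509 ≈ 0.0011532 - 0.00017803*I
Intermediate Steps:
M(x) = 30*sqrt(x) (M(x) = (3*10)*sqrt(x) = 30*sqrt(x))
1/(847 + M(-19)) = 1/(847 + 30*sqrt(-19)) = 1/(847 + 30*(I*sqrt(19))) = 1/(847 + 30*I*sqrt(19))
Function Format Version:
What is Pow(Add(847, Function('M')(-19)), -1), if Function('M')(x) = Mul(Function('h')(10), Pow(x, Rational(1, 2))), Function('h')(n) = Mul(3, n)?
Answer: Add(Rational(847, 734509), Mul(Rational(-30, 734509), I, Pow(19, Rational(1, 2)))) ≈ Add(0.0011532, Mul(-0.00017803, I))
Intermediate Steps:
Function('M')(x) = Mul(30, Pow(x, Rational(1, 2))) (Function('M')(x) = Mul(Mul(3, 10), Pow(x, Rational(1, 2))) = Mul(30, Pow(x, Rational(1, 2))))
Pow(Add(847, Function('M')(-19)), -1) = Pow(Add(847, Mul(30, Pow(-19, Rational(1, 2)))), -1) = Pow(Add(847, Mul(30, Mul(I, Pow(19, Rational(1, 2))))), -1) = Pow(Add(847, Mul(30, I, Pow(19, Rational(1, 2)))), -1)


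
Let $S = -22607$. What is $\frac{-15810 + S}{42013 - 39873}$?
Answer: $- \frac{38417}{2140} \approx -17.952$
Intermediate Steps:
$\frac{-15810 + S}{42013 - 39873} = \frac{-15810 - 22607}{42013 - 39873} = - \frac{38417}{2140}$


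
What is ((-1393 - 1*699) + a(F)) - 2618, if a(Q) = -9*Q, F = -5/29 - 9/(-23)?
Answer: -3142884/667 ≈ -4712.0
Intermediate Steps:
F = 146/667 (F = -5*1/29 - 9*(-1/23) = -5/29 + 9/23 = 146/667 ≈ 0.21889)
((-1393 - 1*699) + a(F)) - 2618 = ((-1393 - 1*699) - 9*146/667) - 2618 = ((-1393 - 699) - 1314/667) - 2618 = (-2092 - 1314/667) - 2618 = -1396678/667 - 2618 = -3142884/667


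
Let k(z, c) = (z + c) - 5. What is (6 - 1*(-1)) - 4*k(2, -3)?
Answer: 31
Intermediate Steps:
k(z, c) = -5 + c + z (k(z, c) = (c + z) - 5 = -5 + c + z)
(6 - 1*(-1)) - 4*k(2, -3) = (6 - 1*(-1)) - 4*(-5 - 3 + 2) = (6 + 1) - 4*(-6) = 7 + 24 = 31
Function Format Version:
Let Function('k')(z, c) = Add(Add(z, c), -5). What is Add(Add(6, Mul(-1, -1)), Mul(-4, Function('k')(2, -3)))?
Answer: 31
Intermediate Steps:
Function('k')(z, c) = Add(-5, c, z) (Function('k')(z, c) = Add(Add(c, z), -5) = Add(-5, c, z))
Add(Add(6, Mul(-1, -1)), Mul(-4, Function('k')(2, -3))) = Add(Add(6, Mul(-1, -1)), Mul(-4, Add(-5, -3, 2))) = Add(Add(6, 1), Mul(-4, -6)) = Add(7, 24) = 31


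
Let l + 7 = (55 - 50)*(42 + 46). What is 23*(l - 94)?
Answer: 7797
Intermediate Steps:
l = 433 (l = -7 + (55 - 50)*(42 + 46) = -7 + 5*88 = -7 + 440 = 433)
23*(l - 94) = 23*(433 - 94) = 23*339 = 7797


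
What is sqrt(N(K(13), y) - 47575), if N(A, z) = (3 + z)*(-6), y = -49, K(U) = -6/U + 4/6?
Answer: I*sqrt(47299) ≈ 217.48*I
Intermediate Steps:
K(U) = 2/3 - 6/U (K(U) = -6/U + 4*(1/6) = -6/U + 2/3 = 2/3 - 6/U)
N(A, z) = -18 - 6*z
sqrt(N(K(13), y) - 47575) = sqrt((-18 - 6*(-49)) - 47575) = sqrt((-18 + 294) - 47575) = sqrt(276 - 47575) = sqrt(-47299) = I*sqrt(47299)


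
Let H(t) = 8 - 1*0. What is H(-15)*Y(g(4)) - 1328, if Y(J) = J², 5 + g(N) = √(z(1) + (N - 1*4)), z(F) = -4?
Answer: -1160 - 160*I ≈ -1160.0 - 160.0*I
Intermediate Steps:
H(t) = 8 (H(t) = 8 + 0 = 8)
g(N) = -5 + √(-8 + N) (g(N) = -5 + √(-4 + (N - 1*4)) = -5 + √(-4 + (N - 4)) = -5 + √(-4 + (-4 + N)) = -5 + √(-8 + N))
H(-15)*Y(g(4)) - 1328 = 8*(-5 + √(-8 + 4))² - 1328 = 8*(-5 + √(-4))² - 1328 = 8*(-5 + 2*I)² - 1328 = -1328 + 8*(-5 + 2*I)²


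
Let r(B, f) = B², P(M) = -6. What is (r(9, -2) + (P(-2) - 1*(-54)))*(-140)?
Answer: -18060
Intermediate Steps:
(r(9, -2) + (P(-2) - 1*(-54)))*(-140) = (9² + (-6 - 1*(-54)))*(-140) = (81 + (-6 + 54))*(-140) = (81 + 48)*(-140) = 129*(-140) = -18060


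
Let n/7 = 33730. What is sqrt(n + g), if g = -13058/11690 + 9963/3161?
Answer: 2*sqrt(20150051262589934805)/18476045 ≈ 485.91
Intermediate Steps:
n = 236110 (n = 7*33730 = 236110)
g = 37595566/18476045 (g = -13058*1/11690 + 9963*(1/3161) = -6529/5845 + 9963/3161 = 37595566/18476045 ≈ 2.0348)
sqrt(n + g) = sqrt(236110 + 37595566/18476045) = sqrt(4362416580516/18476045) = 2*sqrt(20150051262589934805)/18476045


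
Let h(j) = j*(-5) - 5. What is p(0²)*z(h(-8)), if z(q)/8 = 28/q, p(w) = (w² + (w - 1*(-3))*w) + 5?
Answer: 32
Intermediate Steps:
p(w) = 5 + w² + w*(3 + w) (p(w) = (w² + (w + 3)*w) + 5 = (w² + (3 + w)*w) + 5 = (w² + w*(3 + w)) + 5 = 5 + w² + w*(3 + w))
h(j) = -5 - 5*j (h(j) = -5*j - 5 = -5 - 5*j)
z(q) = 224/q (z(q) = 8*(28/q) = 224/q)
p(0²)*z(h(-8)) = (5 + 2*(0²)² + 3*0²)*(224/(-5 - 5*(-8))) = (5 + 2*0² + 3*0)*(224/(-5 + 40)) = (5 + 2*0 + 0)*(224/35) = (5 + 0 + 0)*(224*(1/35)) = 5*(32/5) = 32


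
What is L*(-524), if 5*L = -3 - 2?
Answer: 524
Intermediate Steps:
L = -1 (L = (-3 - 2)/5 = (⅕)*(-5) = -1)
L*(-524) = -1*(-524) = 524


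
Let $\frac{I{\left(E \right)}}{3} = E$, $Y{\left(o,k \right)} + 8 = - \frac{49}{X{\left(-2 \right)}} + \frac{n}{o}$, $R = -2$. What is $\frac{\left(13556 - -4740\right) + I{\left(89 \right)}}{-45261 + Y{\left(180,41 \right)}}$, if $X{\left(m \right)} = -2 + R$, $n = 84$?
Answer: $- \frac{1113780}{2715377} \approx -0.41018$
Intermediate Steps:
$X{\left(m \right)} = -4$ ($X{\left(m \right)} = -2 - 2 = -4$)
$Y{\left(o,k \right)} = \frac{17}{4} + \frac{84}{o}$ ($Y{\left(o,k \right)} = -8 + \left(- \frac{49}{-4} + \frac{84}{o}\right) = -8 + \left(\left(-49\right) \left(- \frac{1}{4}\right) + \frac{84}{o}\right) = -8 + \left(\frac{49}{4} + \frac{84}{o}\right) = \frac{17}{4} + \frac{84}{o}$)
$I{\left(E \right)} = 3 E$
$\frac{\left(13556 - -4740\right) + I{\left(89 \right)}}{-45261 + Y{\left(180,41 \right)}} = \frac{\left(13556 - -4740\right) + 3 \cdot 89}{-45261 + \left(\frac{17}{4} + \frac{84}{180}\right)} = \frac{\left(13556 + 4740\right) + 267}{-45261 + \left(\frac{17}{4} + 84 \cdot \frac{1}{180}\right)} = \frac{18296 + 267}{-45261 + \left(\frac{17}{4} + \frac{7}{15}\right)} = \frac{18563}{-45261 + \frac{283}{60}} = \frac{18563}{- \frac{2715377}{60}} = 18563 \left(- \frac{60}{2715377}\right) = - \frac{1113780}{2715377}$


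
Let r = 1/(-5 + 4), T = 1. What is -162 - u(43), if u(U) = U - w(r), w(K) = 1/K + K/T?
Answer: -207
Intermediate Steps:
r = -1 (r = 1/(-1) = -1)
w(K) = K + 1/K (w(K) = 1/K + K/1 = 1/K + K*1 = 1/K + K = K + 1/K)
u(U) = 2 + U (u(U) = U - (-1 + 1/(-1)) = U - (-1 - 1) = U - 1*(-2) = U + 2 = 2 + U)
-162 - u(43) = -162 - (2 + 43) = -162 - 1*45 = -162 - 45 = -207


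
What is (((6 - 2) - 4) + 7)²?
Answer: 49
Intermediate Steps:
(((6 - 2) - 4) + 7)² = ((4 - 4) + 7)² = (0 + 7)² = 7² = 49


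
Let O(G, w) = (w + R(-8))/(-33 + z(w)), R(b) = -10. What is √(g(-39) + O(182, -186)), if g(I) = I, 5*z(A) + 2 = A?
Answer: I*√4513811/353 ≈ 6.0186*I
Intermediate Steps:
z(A) = -⅖ + A/5
O(G, w) = (-10 + w)/(-167/5 + w/5) (O(G, w) = (w - 10)/(-33 + (-⅖ + w/5)) = (-10 + w)/(-167/5 + w/5))
√(g(-39) + O(182, -186)) = √(-39 + 5*(-10 - 186)/(-167 - 186)) = √(-39 + 5*(-196)/(-353)) = √(-39 + 5*(-1/353)*(-196)) = √(-39 + 980/353) = √(-12787/353) = I*√4513811/353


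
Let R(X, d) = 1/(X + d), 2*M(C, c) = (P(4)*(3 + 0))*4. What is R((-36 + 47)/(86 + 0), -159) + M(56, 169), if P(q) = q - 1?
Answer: 245848/13663 ≈ 17.994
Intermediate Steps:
P(q) = -1 + q
M(C, c) = 18 (M(C, c) = (((-1 + 4)*(3 + 0))*4)/2 = ((3*3)*4)/2 = (9*4)/2 = (½)*36 = 18)
R((-36 + 47)/(86 + 0), -159) + M(56, 169) = 1/((-36 + 47)/(86 + 0) - 159) + 18 = 1/(11/86 - 159) + 18 = 1/(-13663/86) + 18 = -86/13663 + 18 = 245848/13663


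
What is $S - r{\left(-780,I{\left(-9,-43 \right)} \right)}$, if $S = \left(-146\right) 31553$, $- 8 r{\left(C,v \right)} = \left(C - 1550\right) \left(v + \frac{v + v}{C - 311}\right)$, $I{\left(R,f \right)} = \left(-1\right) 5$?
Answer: $- \frac{20097461207}{4364} \approx -4.6053 \cdot 10^{6}$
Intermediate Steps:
$I{\left(R,f \right)} = -5$
$r{\left(C,v \right)} = - \frac{\left(-1550 + C\right) \left(v + \frac{2 v}{-311 + C}\right)}{8}$ ($r{\left(C,v \right)} = - \frac{\left(C - 1550\right) \left(v + \frac{v + v}{C - 311}\right)}{8} = - \frac{\left(-1550 + C\right) \left(v + \frac{2 v}{-311 + C}\right)}{8}$)
$S = -4606738$
$S - r{\left(-780,I{\left(-9,-43 \right)} \right)} = -4606738 - \frac{1}{8} \left(-5\right) \frac{1}{-311 - 780} \left(-478950 - \left(-780\right)^{2} + 1859 \left(-780\right)\right) = -4606738 - \frac{1}{8} \left(-5\right) \frac{1}{-1091} \left(-478950 - 608400 - 1450020\right) = -4606738 - \frac{1}{8} \left(-5\right) \left(- \frac{1}{1091}\right) \left(-478950 - 608400 - 1450020\right) = -4606738 - \frac{1}{8} \left(-5\right) \left(- \frac{1}{1091}\right) \left(-2537370\right) = -4606738 - - \frac{6343425}{4364} = -4606738 + \frac{6343425}{4364} = - \frac{20097461207}{4364}$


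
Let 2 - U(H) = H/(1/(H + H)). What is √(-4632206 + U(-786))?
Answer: 2*I*√1466949 ≈ 2422.4*I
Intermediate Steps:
U(H) = 2 - 2*H² (U(H) = 2 - H/(1/(H + H)) = 2 - H/(1/(2*H)) = 2 - H*2*H = 2 - 2*H²)
√(-4632206 + U(-786)) = √(-4632206 + (2 - 2*(-786)²)) = √(-4632206 + (2 - 2*617796)) = √(-4632206 + (2 - 1235592)) = √(-4632206 - 1235590) = √(-5867796) = 2*I*√1466949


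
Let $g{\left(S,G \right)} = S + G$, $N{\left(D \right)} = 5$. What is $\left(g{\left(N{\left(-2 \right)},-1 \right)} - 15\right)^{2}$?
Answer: $121$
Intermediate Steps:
$g{\left(S,G \right)} = G + S$
$\left(g{\left(N{\left(-2 \right)},-1 \right)} - 15\right)^{2} = \left(\left(-1 + 5\right) - 15\right)^{2} = \left(4 - 15\right)^{2} = \left(-11\right)^{2} = 121$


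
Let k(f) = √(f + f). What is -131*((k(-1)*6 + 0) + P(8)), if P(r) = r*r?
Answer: -8384 - 786*I*√2 ≈ -8384.0 - 1111.6*I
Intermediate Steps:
P(r) = r²
k(f) = √2*√f (k(f) = √(2*f) = √2*√f)
-131*((k(-1)*6 + 0) + P(8)) = -131*(((√2*√(-1))*6 + 0) + 8²) = -131*(((√2*I)*6 + 0) + 64) = -131*(((I*√2)*6 + 0) + 64) = -131*((6*I*√2 + 0) + 64) = -131*(6*I*√2 + 64) = -131*(64 + 6*I*√2) = -8384 - 786*I*√2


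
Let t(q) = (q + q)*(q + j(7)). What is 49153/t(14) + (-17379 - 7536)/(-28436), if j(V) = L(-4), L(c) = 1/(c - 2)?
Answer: 2111047677/16521316 ≈ 127.78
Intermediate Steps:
L(c) = 1/(-2 + c)
j(V) = -1/6 (j(V) = 1/(-2 - 4) = 1/(-6) = -1/6)
t(q) = 2*q*(-1/6 + q) (t(q) = (q + q)*(q - 1/6) = (2*q)*(-1/6 + q) = 2*q*(-1/6 + q))
49153/t(14) + (-17379 - 7536)/(-28436) = 49153/(((1/3)*14*(-1 + 6*14))) + (-17379 - 7536)/(-28436) = 49153/(((1/3)*14*(-1 + 84))) - 24915*(-1/28436) = 49153/(((1/3)*14*83)) + 24915/28436 = 49153/(1162/3) + 24915/28436 = 49153*(3/1162) + 24915/28436 = 147459/1162 + 24915/28436 = 2111047677/16521316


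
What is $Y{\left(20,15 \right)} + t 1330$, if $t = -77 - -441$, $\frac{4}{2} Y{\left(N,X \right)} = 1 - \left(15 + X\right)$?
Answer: $\frac{968211}{2} \approx 4.8411 \cdot 10^{5}$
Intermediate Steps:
$Y{\left(N,X \right)} = -7 - \frac{X}{2}$ ($Y{\left(N,X \right)} = \frac{1 - \left(15 + X\right)}{2} = \frac{-14 - X}{2} = -7 - \frac{X}{2}$)
$t = 364$ ($t = -77 + 441 = 364$)
$Y{\left(20,15 \right)} + t 1330 = \left(-7 - \frac{15}{2}\right) + 364 \cdot 1330 = \left(-7 - \frac{15}{2}\right) + 484120 = - \frac{29}{2} + 484120 = \frac{968211}{2}$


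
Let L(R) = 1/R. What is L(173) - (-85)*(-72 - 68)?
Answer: -2058699/173 ≈ -11900.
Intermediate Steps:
L(173) - (-85)*(-72 - 68) = 1/173 - (-85)*(-72 - 68) = 1/173 - (-85)*(-140) = 1/173 - 1*11900 = 1/173 - 11900 = -2058699/173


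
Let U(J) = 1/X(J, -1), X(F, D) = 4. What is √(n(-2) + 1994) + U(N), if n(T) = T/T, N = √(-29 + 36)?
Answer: ¼ + √1995 ≈ 44.915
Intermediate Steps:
N = √7 ≈ 2.6458
n(T) = 1
U(J) = ¼ (U(J) = 1/4 = ¼)
√(n(-2) + 1994) + U(N) = √(1 + 1994) + ¼ = √1995 + ¼ = ¼ + √1995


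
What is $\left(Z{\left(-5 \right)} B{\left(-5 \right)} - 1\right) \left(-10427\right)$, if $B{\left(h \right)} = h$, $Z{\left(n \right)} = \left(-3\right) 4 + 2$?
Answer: $-510923$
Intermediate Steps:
$Z{\left(n \right)} = -10$ ($Z{\left(n \right)} = -12 + 2 = -10$)
$\left(Z{\left(-5 \right)} B{\left(-5 \right)} - 1\right) \left(-10427\right) = \left(\left(-10\right) \left(-5\right) - 1\right) \left(-10427\right) = \left(50 - 1\right) \left(-10427\right) = 49 \left(-10427\right) = -510923$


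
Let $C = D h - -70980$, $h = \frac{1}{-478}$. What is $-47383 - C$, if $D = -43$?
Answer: $- \frac{56577557}{478} \approx -1.1836 \cdot 10^{5}$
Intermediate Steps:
$h = - \frac{1}{478} \approx -0.002092$
$C = \frac{33928483}{478}$ ($C = \left(-43\right) \left(- \frac{1}{478}\right) - -70980 = \frac{43}{478} + 70980 = \frac{33928483}{478} \approx 70980.0$)
$-47383 - C = -47383 - \frac{33928483}{478} = - \frac{56577557}{478}$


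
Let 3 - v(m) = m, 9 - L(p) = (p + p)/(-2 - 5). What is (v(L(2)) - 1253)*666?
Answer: -5872122/7 ≈ -8.3888e+5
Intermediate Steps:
L(p) = 9 + 2*p/7 (L(p) = 9 - (p + p)/(-2 - 5) = 9 - 2*p/(-7) = 9 - 2*p*(-1)/7 = 9 - (-2)*p/7 = 9 + 2*p/7)
v(m) = 3 - m
(v(L(2)) - 1253)*666 = ((3 - (9 + (2/7)*2)) - 1253)*666 = ((3 - (9 + 4/7)) - 1253)*666 = ((3 - 1*67/7) - 1253)*666 = ((3 - 67/7) - 1253)*666 = (-46/7 - 1253)*666 = -8817/7*666 = -5872122/7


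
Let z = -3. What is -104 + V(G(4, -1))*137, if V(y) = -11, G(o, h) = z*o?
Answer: -1611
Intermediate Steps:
G(o, h) = -3*o
-104 + V(G(4, -1))*137 = -104 - 11*137 = -104 - 1507 = -1611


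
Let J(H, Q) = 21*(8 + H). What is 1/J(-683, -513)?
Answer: -1/14175 ≈ -7.0547e-5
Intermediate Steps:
J(H, Q) = 168 + 21*H
1/J(-683, -513) = 1/(168 + 21*(-683)) = 1/(168 - 14343) = 1/(-14175) = -1/14175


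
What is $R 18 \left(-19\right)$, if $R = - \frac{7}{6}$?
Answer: $399$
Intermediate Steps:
$R = - \frac{7}{6}$ ($R = \left(-7\right) \frac{1}{6} = - \frac{7}{6} \approx -1.1667$)
$R 18 \left(-19\right) = \left(- \frac{7}{6}\right) 18 \left(-19\right) = \left(-21\right) \left(-19\right) = 399$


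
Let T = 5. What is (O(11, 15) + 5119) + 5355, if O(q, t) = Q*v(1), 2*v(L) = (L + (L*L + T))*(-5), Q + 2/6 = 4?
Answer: 62459/6 ≈ 10410.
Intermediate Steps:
Q = 11/3 (Q = -1/3 + 4 = 11/3 ≈ 3.6667)
v(L) = -25/2 - 5*L/2 - 5*L**2/2 (v(L) = ((L + (L*L + 5))*(-5))/2 = ((L + (L**2 + 5))*(-5))/2 = ((L + (5 + L**2))*(-5))/2 = ((5 + L + L**2)*(-5))/2 = (-25 - 5*L - 5*L**2)/2 = -25/2 - 5*L/2 - 5*L**2/2)
O(q, t) = -385/6 (O(q, t) = 11*(-25/2 - 5/2*1 - 5/2*1**2)/3 = 11*(-25/2 - 5/2 - 5/2*1)/3 = 11*(-25/2 - 5/2 - 5/2)/3 = (11/3)*(-35/2) = -385/6)
(O(11, 15) + 5119) + 5355 = (-385/6 + 5119) + 5355 = 30329/6 + 5355 = 62459/6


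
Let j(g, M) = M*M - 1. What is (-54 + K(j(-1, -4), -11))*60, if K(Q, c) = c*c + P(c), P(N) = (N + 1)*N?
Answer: 10620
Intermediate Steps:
P(N) = N*(1 + N) (P(N) = (1 + N)*N = N*(1 + N))
j(g, M) = -1 + M² (j(g, M) = M² - 1 = -1 + M²)
K(Q, c) = c² + c*(1 + c) (K(Q, c) = c*c + c*(1 + c) = c² + c*(1 + c))
(-54 + K(j(-1, -4), -11))*60 = (-54 - 11*(1 + 2*(-11)))*60 = (-54 - 11*(1 - 22))*60 = (-54 - 11*(-21))*60 = (-54 + 231)*60 = 177*60 = 10620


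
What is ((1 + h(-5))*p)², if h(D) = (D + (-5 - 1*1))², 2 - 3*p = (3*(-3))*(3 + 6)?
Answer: 102535876/9 ≈ 1.1393e+7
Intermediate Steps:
p = 83/3 (p = ⅔ - 3*(-3)*(3 + 6)/3 = ⅔ - (-3)*9 = ⅔ - ⅓*(-81) = ⅔ + 27 = 83/3 ≈ 27.667)
h(D) = (-6 + D)² (h(D) = (D + (-5 - 1))² = (D - 6)² = (-6 + D)²)
((1 + h(-5))*p)² = ((1 + (-6 - 5)²)*(83/3))² = ((1 + (-11)²)*(83/3))² = ((1 + 121)*(83/3))² = (122*(83/3))² = (10126/3)² = 102535876/9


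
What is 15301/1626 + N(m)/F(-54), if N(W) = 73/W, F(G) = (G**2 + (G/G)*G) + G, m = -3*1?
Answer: 21462821/2282904 ≈ 9.4016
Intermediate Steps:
m = -3
F(G) = G**2 + 2*G (F(G) = (G**2 + 1*G) + G = (G**2 + G) + G = (G + G**2) + G = G**2 + 2*G)
15301/1626 + N(m)/F(-54) = 15301/1626 + (73/(-3))/((-54*(2 - 54))) = 15301*(1/1626) + (73*(-1/3))/((-54*(-52))) = 15301/1626 - 73/3/2808 = 15301/1626 - 73/3*1/2808 = 15301/1626 - 73/8424 = 21462821/2282904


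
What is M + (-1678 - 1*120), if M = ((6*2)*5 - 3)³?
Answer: 183395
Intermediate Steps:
M = 185193 (M = (12*5 - 3)³ = (60 - 3)³ = 57³ = 185193)
M + (-1678 - 1*120) = 185193 + (-1678 - 1*120) = 185193 + (-1678 - 120) = 185193 - 1798 = 183395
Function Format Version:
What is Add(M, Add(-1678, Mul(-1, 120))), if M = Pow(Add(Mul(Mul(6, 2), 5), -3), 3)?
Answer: 183395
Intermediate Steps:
M = 185193 (M = Pow(Add(Mul(12, 5), -3), 3) = Pow(Add(60, -3), 3) = Pow(57, 3) = 185193)
Add(M, Add(-1678, Mul(-1, 120))) = Add(185193, Add(-1678, Mul(-1, 120))) = Add(185193, Add(-1678, -120)) = Add(185193, -1798) = 183395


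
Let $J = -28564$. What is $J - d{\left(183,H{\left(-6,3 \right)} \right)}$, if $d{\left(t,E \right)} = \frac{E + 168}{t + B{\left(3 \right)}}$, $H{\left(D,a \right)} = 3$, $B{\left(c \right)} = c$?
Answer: $- \frac{1771025}{62} \approx -28565.0$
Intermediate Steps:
$d{\left(t,E \right)} = \frac{168 + E}{3 + t}$ ($d{\left(t,E \right)} = \frac{E + 168}{t + 3} = \frac{168 + E}{3 + t}$)
$J - d{\left(183,H{\left(-6,3 \right)} \right)} = -28564 - \frac{168 + 3}{3 + 183} = -28564 - \frac{1}{186} \cdot 171 = -28564 - \frac{57}{62} = - \frac{1771025}{62}$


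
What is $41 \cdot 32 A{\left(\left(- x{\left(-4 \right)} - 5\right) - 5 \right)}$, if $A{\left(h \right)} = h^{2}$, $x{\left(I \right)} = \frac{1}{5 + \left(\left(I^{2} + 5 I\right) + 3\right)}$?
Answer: $137842$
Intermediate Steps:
$x{\left(I \right)} = \frac{1}{8 + I^{2} + 5 I}$ ($x{\left(I \right)} = \frac{1}{5 + \left(3 + I^{2} + 5 I\right)} = \frac{1}{8 + I^{2} + 5 I}$)
$41 \cdot 32 A{\left(\left(- x{\left(-4 \right)} - 5\right) - 5 \right)} = 41 \cdot 32 \left(\left(- \frac{1}{8 + \left(-4\right)^{2} + 5 \left(-4\right)} - 5\right) - 5\right)^{2} = 1312 \left(\left(- \frac{1}{8 + 16 - 20} - 5\right) - 5\right)^{2} = 1312 \left(\left(- \frac{1}{4} - 5\right) - 5\right)^{2} = 1312 \left(- \frac{21}{4} - 5\right)^{2} = 1312 \left(- \frac{41}{4}\right)^{2} = 1312 \cdot \frac{1681}{16} = 137842$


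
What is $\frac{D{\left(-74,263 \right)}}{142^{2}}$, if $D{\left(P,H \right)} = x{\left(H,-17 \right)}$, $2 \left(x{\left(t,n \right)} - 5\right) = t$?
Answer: $\frac{273}{40328} \approx 0.0067695$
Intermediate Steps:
$x{\left(t,n \right)} = 5 + \frac{t}{2}$
$D{\left(P,H \right)} = 5 + \frac{H}{2}$
$\frac{D{\left(-74,263 \right)}}{142^{2}} = \frac{5 + \frac{1}{2} \cdot 263}{142^{2}} = \frac{5 + \frac{263}{2}}{20164} = \frac{273}{2} \cdot \frac{1}{20164} = \frac{273}{40328}$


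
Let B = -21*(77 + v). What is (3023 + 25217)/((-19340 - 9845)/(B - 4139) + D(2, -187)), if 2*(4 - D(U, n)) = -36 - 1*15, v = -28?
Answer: 145944320/181641 ≈ 803.48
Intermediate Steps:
D(U, n) = 59/2 (D(U, n) = 4 - (-36 - 1*15)/2 = 4 - (-36 - 15)/2 = 4 - ½*(-51) = 4 + 51/2 = 59/2)
B = -1029 (B = -21*(77 - 28) = -21*49 = -1029)
(3023 + 25217)/((-19340 - 9845)/(B - 4139) + D(2, -187)) = (3023 + 25217)/((-19340 - 9845)/(-1029 - 4139) + 59/2) = 28240/(-29185/(-5168) + 59/2) = 28240/(-29185*(-1/5168) + 59/2) = 28240/(29185/5168 + 59/2) = 28240/(181641/5168) = 28240*(5168/181641) = 145944320/181641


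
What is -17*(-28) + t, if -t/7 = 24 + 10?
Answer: 238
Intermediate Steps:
t = -238 (t = -7*(24 + 10) = -7*34 = -238)
-17*(-28) + t = -17*(-28) - 238 = 476 - 238 = 238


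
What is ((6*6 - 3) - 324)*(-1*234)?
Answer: 68094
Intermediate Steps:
((6*6 - 3) - 324)*(-1*234) = ((36 - 3) - 324)*(-234) = (33 - 324)*(-234) = -291*(-234) = 68094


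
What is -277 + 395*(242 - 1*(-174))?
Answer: 164043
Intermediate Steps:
-277 + 395*(242 - 1*(-174)) = -277 + 395*(242 + 174) = -277 + 395*416 = -277 + 164320 = 164043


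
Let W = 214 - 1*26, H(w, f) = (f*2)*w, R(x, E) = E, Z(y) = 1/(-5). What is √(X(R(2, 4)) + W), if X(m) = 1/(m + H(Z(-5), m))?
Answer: √6783/6 ≈ 13.727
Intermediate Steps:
Z(y) = -⅕
H(w, f) = 2*f*w (H(w, f) = (2*f)*w = 2*f*w)
X(m) = 5/(3*m) (X(m) = 1/(m + 2*m*(-⅕)) = 1/(m - 2*m/5) = 1/(3*m/5) = 5/(3*m))
W = 188 (W = 214 - 26 = 188)
√(X(R(2, 4)) + W) = √((5/3)/4 + 188) = √((5/3)*(¼) + 188) = √(5/12 + 188) = √(2261/12) = √6783/6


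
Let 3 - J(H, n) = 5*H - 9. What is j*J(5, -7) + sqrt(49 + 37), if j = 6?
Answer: -78 + sqrt(86) ≈ -68.726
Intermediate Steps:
J(H, n) = 12 - 5*H (J(H, n) = 3 - (5*H - 9) = 3 - (-9 + 5*H) = 3 + (9 - 5*H) = 12 - 5*H)
j*J(5, -7) + sqrt(49 + 37) = 6*(12 - 5*5) + sqrt(49 + 37) = 6*(12 - 25) + sqrt(86) = 6*(-13) + sqrt(86) = -78 + sqrt(86)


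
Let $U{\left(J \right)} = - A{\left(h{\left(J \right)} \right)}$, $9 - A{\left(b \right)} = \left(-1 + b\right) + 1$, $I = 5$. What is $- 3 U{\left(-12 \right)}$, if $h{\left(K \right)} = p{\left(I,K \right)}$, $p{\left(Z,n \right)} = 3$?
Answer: $18$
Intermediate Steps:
$h{\left(K \right)} = 3$
$A{\left(b \right)} = 9 - b$ ($A{\left(b \right)} = 9 - \left(\left(-1 + b\right) + 1\right) = 9 - b$)
$U{\left(J \right)} = -6$ ($U{\left(J \right)} = - (9 - 3) = \left(-1\right) 6 = -6$)
$- 3 U{\left(-12 \right)} = \left(-3\right) \left(-6\right) = 18$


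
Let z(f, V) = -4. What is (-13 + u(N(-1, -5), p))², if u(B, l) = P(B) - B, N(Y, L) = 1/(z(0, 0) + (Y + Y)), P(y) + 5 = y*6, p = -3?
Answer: 12769/36 ≈ 354.69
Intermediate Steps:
P(y) = -5 + 6*y (P(y) = -5 + y*6 = -5 + 6*y)
N(Y, L) = 1/(-4 + 2*Y) (N(Y, L) = 1/(-4 + (Y + Y)) = 1/(-4 + 2*Y))
u(B, l) = -5 + 5*B (u(B, l) = (-5 + 6*B) - B = -5 + 5*B)
(-13 + u(N(-1, -5), p))² = (-13 + (-5 + 5*(1/(2*(-2 - 1)))))² = (-13 + (-5 + 5*((½)/(-3))))² = (-13 + (-5 + 5*((½)*(-⅓))))² = (-13 + (-5 + 5*(-⅙)))² = (-13 + (-5 - ⅚))² = (-13 - 35/6)² = (-113/6)² = 12769/36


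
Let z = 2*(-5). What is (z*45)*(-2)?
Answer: 900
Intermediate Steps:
z = -10
(z*45)*(-2) = -10*45*(-2) = -450*(-2) = 900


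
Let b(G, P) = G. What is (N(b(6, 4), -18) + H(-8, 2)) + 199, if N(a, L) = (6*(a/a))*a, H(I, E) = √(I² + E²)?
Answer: 235 + 2*√17 ≈ 243.25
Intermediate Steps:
H(I, E) = √(E² + I²)
N(a, L) = 6*a (N(a, L) = (6*1)*a = 6*a)
(N(b(6, 4), -18) + H(-8, 2)) + 199 = (6*6 + √(2² + (-8)²)) + 199 = (36 + √(4 + 64)) + 199 = (36 + √68) + 199 = (36 + 2*√17) + 199 = 235 + 2*√17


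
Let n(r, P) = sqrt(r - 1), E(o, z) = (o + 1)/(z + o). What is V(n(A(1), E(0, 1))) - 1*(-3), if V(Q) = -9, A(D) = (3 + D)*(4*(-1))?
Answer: -6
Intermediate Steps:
A(D) = -12 - 4*D (A(D) = (3 + D)*(-4) = -12 - 4*D)
E(o, z) = (1 + o)/(o + z)
n(r, P) = sqrt(-1 + r)
V(n(A(1), E(0, 1))) - 1*(-3) = -9 - 1*(-3) = -9 + 3 = -6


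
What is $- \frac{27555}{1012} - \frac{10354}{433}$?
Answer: $- \frac{2037233}{39836} \approx -51.141$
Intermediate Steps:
$- \frac{27555}{1012} - \frac{10354}{433} = \left(-27555\right) \frac{1}{1012} - \frac{10354}{433} = - \frac{2505}{92} - \frac{10354}{433} = - \frac{2037233}{39836}$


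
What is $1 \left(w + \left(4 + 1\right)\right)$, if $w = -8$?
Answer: $-3$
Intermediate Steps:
$1 \left(w + \left(4 + 1\right)\right) = 1 \left(-8 + \left(4 + 1\right)\right) = 1 \left(-8 + 5\right) = 1 \left(-3\right) = -3$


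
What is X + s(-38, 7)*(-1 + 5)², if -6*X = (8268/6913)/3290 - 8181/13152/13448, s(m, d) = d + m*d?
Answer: -5556616868783500791/1340882431920640 ≈ -4144.0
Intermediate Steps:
s(m, d) = d + d*m
X = -70904368631/1340882431920640 (X = -((8268/6913)/3290 - 8181/13152/13448)/6 = -((8268*(1/6913))*(1/3290) - 8181*1/13152*(1/13448))/6 = -((8268/6913)*(1/3290) - 2727/4384*1/13448)/6 = -(4134/11371885 - 2727/58956032)/6 = -⅙*212713105893/670441215960320 = -70904368631/1340882431920640 ≈ -5.2879e-5)
X + s(-38, 7)*(-1 + 5)² = -70904368631/1340882431920640 + (7*(1 - 38))*(-1 + 5)² = -70904368631/1340882431920640 + (7*(-37))*4² = -70904368631/1340882431920640 - 259*16 = -70904368631/1340882431920640 - 4144 = -5556616868783500791/1340882431920640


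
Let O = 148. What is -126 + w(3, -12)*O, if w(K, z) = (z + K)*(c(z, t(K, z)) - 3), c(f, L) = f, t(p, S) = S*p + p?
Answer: 19854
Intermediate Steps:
t(p, S) = p + S*p
w(K, z) = (-3 + z)*(K + z) (w(K, z) = (z + K)*(z - 3) = (K + z)*(-3 + z) = (-3 + z)*(K + z))
-126 + w(3, -12)*O = -126 + ((-12)² - 3*3 - 3*(-12) + 3*(-12))*148 = -126 + (144 - 9 + 36 - 36)*148 = -126 + 135*148 = -126 + 19980 = 19854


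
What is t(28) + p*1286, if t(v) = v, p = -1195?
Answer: -1536742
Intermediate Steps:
t(28) + p*1286 = 28 - 1195*1286 = 28 - 1536770 = -1536742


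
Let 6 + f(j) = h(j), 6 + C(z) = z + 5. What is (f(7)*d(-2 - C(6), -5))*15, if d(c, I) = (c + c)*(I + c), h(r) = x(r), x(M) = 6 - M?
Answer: -17640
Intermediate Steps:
C(z) = -1 + z (C(z) = -6 + (z + 5) = -6 + (5 + z) = -1 + z)
h(r) = 6 - r
f(j) = -j (f(j) = -6 + (6 - j) = -j)
d(c, I) = 2*c*(I + c) (d(c, I) = (2*c)*(I + c) = 2*c*(I + c))
(f(7)*d(-2 - C(6), -5))*15 = ((-1*7)*(2*(-2 - (-1 + 6))*(-5 + (-2 - (-1 + 6)))))*15 = -14*(-2 - 1*5)*(-5 + (-2 - 1*5))*15 = -14*(-2 - 5)*(-5 + (-2 - 5))*15 = -14*(-7)*(-5 - 7)*15 = -14*(-7)*(-12)*15 = -7*168*15 = -1176*15 = -17640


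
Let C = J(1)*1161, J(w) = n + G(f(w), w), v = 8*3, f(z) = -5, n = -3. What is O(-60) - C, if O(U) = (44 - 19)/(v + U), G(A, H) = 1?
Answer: 83567/36 ≈ 2321.3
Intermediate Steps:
v = 24
O(U) = 25/(24 + U) (O(U) = (44 - 19)/(24 + U) = 25/(24 + U))
J(w) = -2 (J(w) = -3 + 1 = -2)
C = -2322 (C = -2*1161 = -2322)
O(-60) - C = 25/(24 - 60) - 1*(-2322) = 25/(-36) + 2322 = 25*(-1/36) + 2322 = -25/36 + 2322 = 83567/36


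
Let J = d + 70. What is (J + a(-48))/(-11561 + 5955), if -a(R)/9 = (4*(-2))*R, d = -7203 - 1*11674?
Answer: 22263/5606 ≈ 3.9713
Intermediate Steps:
d = -18877 (d = -7203 - 11674 = -18877)
a(R) = 72*R (a(R) = -9*4*(-2)*R = -(-72)*R = 72*R)
J = -18807 (J = -18877 + 70 = -18807)
(J + a(-48))/(-11561 + 5955) = (-18807 + 72*(-48))/(-11561 + 5955) = (-18807 - 3456)/(-5606) = -22263*(-1/5606) = 22263/5606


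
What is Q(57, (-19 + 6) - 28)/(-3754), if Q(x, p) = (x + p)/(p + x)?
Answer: -1/3754 ≈ -0.00026638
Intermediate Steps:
Q(x, p) = 1 (Q(x, p) = (p + x)/(p + x) = 1)
Q(57, (-19 + 6) - 28)/(-3754) = 1/(-3754) = 1*(-1/3754) = -1/3754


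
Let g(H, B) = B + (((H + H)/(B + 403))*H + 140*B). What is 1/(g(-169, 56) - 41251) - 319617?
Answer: -4875061529250/15252823 ≈ -3.1962e+5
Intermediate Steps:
g(H, B) = 141*B + 2*H**2/(403 + B) (g(H, B) = B + (((2*H)/(403 + B))*H + 140*B) = B + ((2*H/(403 + B))*H + 140*B) = B + (2*H**2/(403 + B) + 140*B) = B + (140*B + 2*H**2/(403 + B)) = 141*B + 2*H**2/(403 + B))
1/(g(-169, 56) - 41251) - 319617 = 1/((2*(-169)**2 + 141*56**2 + 56823*56)/(403 + 56) - 41251) - 319617 = 1/((2*28561 + 141*3136 + 3182088)/459 - 41251) - 319617 = 1/((57122 + 442176 + 3182088)/459 - 41251) - 319617 = 1/((1/459)*3681386 - 41251) - 319617 = 1/(3681386/459 - 41251) - 319617 = 1/(-15252823/459) - 319617 = -459/15252823 - 319617 = -4875061529250/15252823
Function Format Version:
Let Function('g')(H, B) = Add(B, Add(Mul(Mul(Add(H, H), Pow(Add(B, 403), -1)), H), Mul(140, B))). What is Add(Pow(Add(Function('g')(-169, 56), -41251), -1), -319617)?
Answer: Rational(-4875061529250, 15252823) ≈ -3.1962e+5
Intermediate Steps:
Function('g')(H, B) = Add(Mul(141, B), Mul(2, Pow(H, 2), Pow(Add(403, B), -1))) (Function('g')(H, B) = Add(B, Add(Mul(Mul(Mul(2, H), Pow(Add(403, B), -1)), H), Mul(140, B))) = Add(B, Add(Mul(Mul(2, H, Pow(Add(403, B), -1)), H), Mul(140, B))) = Add(B, Add(Mul(2, Pow(H, 2), Pow(Add(403, B), -1)), Mul(140, B))) = Add(B, Add(Mul(140, B), Mul(2, Pow(H, 2), Pow(Add(403, B), -1)))) = Add(Mul(141, B), Mul(2, Pow(H, 2), Pow(Add(403, B), -1))))
Add(Pow(Add(Function('g')(-169, 56), -41251), -1), -319617) = Add(Pow(Add(Mul(Pow(Add(403, 56), -1), Add(Mul(2, Pow(-169, 2)), Mul(141, Pow(56, 2)), Mul(56823, 56))), -41251), -1), -319617) = Add(Pow(Add(Mul(Pow(459, -1), Add(Mul(2, 28561), Mul(141, 3136), 3182088)), -41251), -1), -319617) = Add(Pow(Add(Mul(Rational(1, 459), Add(57122, 442176, 3182088)), -41251), -1), -319617) = Add(Pow(Add(Mul(Rational(1, 459), 3681386), -41251), -1), -319617) = Add(Pow(Add(Rational(3681386, 459), -41251), -1), -319617) = Add(Pow(Rational(-15252823, 459), -1), -319617) = Add(Rational(-459, 15252823), -319617) = Rational(-4875061529250, 15252823)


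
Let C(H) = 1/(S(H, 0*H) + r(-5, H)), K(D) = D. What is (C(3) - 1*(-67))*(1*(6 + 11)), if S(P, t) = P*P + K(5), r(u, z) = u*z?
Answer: 1122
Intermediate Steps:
S(P, t) = 5 + P² (S(P, t) = P*P + 5 = P² + 5 = 5 + P²)
C(H) = 1/(5 + H² - 5*H) (C(H) = 1/((5 + H²) - 5*H) = 1/(5 + H² - 5*H))
(C(3) - 1*(-67))*(1*(6 + 11)) = (1/(5 + 3² - 5*3) - 1*(-67))*(1*(6 + 11)) = (1/(5 + 9 - 15) + 67)*(1*17) = (1/(-1) + 67)*17 = (-1 + 67)*17 = 66*17 = 1122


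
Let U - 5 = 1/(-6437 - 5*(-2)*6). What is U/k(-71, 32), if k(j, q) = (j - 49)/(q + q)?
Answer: -85024/31885 ≈ -2.6666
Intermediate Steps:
k(j, q) = (-49 + j)/(2*q) (k(j, q) = (-49 + j)/((2*q)) = (-49 + j)*(1/(2*q)) = (-49 + j)/(2*q))
U = 31884/6377 (U = 5 + 1/(-6437 - 5*(-2)*6) = 5 + 1/(-6437 + 10*6) = 5 + 1/(-6437 + 60) = 5 + 1/(-6377) = 5 - 1/6377 = 31884/6377 ≈ 4.9998)
U/k(-71, 32) = 31884/(6377*(((½)*(-49 - 71)/32))) = 31884/(6377*(((½)*(1/32)*(-120)))) = 31884/(6377*(-15/8)) = (31884/6377)*(-8/15) = -85024/31885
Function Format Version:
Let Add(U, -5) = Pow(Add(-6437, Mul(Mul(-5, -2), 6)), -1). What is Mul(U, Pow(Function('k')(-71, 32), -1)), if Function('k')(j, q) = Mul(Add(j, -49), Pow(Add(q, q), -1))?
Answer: Rational(-85024, 31885) ≈ -2.6666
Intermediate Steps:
Function('k')(j, q) = Mul(Rational(1, 2), Pow(q, -1), Add(-49, j)) (Function('k')(j, q) = Mul(Add(-49, j), Pow(Mul(2, q), -1)) = Mul(Add(-49, j), Mul(Rational(1, 2), Pow(q, -1))) = Mul(Rational(1, 2), Pow(q, -1), Add(-49, j)))
U = Rational(31884, 6377) (U = Add(5, Pow(Add(-6437, Mul(Mul(-5, -2), 6)), -1)) = Add(5, Pow(Add(-6437, Mul(10, 6)), -1)) = Add(5, Pow(Add(-6437, 60), -1)) = Add(5, Pow(-6377, -1)) = Add(5, Rational(-1, 6377)) = Rational(31884, 6377) ≈ 4.9998)
Mul(U, Pow(Function('k')(-71, 32), -1)) = Mul(Rational(31884, 6377), Pow(Mul(Rational(1, 2), Pow(32, -1), Add(-49, -71)), -1)) = Mul(Rational(31884, 6377), Pow(Mul(Rational(1, 2), Rational(1, 32), -120), -1)) = Mul(Rational(31884, 6377), Pow(Rational(-15, 8), -1)) = Mul(Rational(31884, 6377), Rational(-8, 15)) = Rational(-85024, 31885)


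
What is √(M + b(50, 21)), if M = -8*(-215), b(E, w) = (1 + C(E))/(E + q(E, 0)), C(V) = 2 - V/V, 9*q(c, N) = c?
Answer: √4300090/50 ≈ 41.473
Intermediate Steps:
q(c, N) = c/9
C(V) = 1 (C(V) = 2 - 1*1 = 2 - 1 = 1)
b(E, w) = 9/(5*E) (b(E, w) = (1 + 1)/(E + E/9) = 2/((10*E/9)) = 2*(9/(10*E)) = 9/(5*E))
M = 1720
√(M + b(50, 21)) = √(1720 + (9/5)/50) = √(1720 + (9/5)*(1/50)) = √(1720 + 9/250) = √(430009/250) = √4300090/50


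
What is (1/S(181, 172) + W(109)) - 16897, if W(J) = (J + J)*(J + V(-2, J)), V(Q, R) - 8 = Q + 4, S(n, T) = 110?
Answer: 994951/110 ≈ 9045.0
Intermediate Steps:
V(Q, R) = 12 + Q (V(Q, R) = 8 + (Q + 4) = 8 + (4 + Q) = 12 + Q)
W(J) = 2*J*(10 + J) (W(J) = (J + J)*(J + (12 - 2)) = (2*J)*(J + 10) = (2*J)*(10 + J) = 2*J*(10 + J))
(1/S(181, 172) + W(109)) - 16897 = (1/110 + 2*109*(10 + 109)) - 16897 = (1/110 + 2*109*119) - 16897 = (1/110 + 25942) - 16897 = 2853621/110 - 16897 = 994951/110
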